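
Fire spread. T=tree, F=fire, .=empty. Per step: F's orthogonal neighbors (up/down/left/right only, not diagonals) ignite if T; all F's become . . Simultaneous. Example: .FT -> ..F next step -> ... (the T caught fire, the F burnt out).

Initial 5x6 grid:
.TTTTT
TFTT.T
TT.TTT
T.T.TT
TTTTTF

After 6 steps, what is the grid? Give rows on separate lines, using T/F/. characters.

Step 1: 6 trees catch fire, 2 burn out
  .FTTTT
  F.FT.T
  TF.TTT
  T.T.TF
  TTTTF.
Step 2: 6 trees catch fire, 6 burn out
  ..FTTT
  ...F.T
  F..TTF
  T.T.F.
  TTTF..
Step 3: 6 trees catch fire, 6 burn out
  ...FTT
  .....F
  ...FF.
  F.T...
  TTF...
Step 4: 5 trees catch fire, 6 burn out
  ....FF
  ......
  ......
  ..F...
  FF....
Step 5: 0 trees catch fire, 5 burn out
  ......
  ......
  ......
  ......
  ......
Step 6: 0 trees catch fire, 0 burn out
  ......
  ......
  ......
  ......
  ......

......
......
......
......
......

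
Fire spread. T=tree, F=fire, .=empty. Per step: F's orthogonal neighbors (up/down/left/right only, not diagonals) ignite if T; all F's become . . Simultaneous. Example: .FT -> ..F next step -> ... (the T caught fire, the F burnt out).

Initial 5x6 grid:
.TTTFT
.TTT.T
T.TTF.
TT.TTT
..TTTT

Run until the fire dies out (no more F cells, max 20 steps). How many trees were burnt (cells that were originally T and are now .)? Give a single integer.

Step 1: +4 fires, +2 burnt (F count now 4)
Step 2: +7 fires, +4 burnt (F count now 7)
Step 3: +4 fires, +7 burnt (F count now 4)
Step 4: +2 fires, +4 burnt (F count now 2)
Step 5: +0 fires, +2 burnt (F count now 0)
Fire out after step 5
Initially T: 20, now '.': 27
Total burnt (originally-T cells now '.'): 17

Answer: 17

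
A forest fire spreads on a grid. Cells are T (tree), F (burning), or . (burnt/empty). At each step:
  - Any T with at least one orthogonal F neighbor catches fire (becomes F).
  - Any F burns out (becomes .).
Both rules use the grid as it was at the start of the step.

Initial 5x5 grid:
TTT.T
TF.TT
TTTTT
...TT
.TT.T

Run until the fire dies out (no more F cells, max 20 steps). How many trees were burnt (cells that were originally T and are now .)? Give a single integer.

Step 1: +3 fires, +1 burnt (F count now 3)
Step 2: +4 fires, +3 burnt (F count now 4)
Step 3: +1 fires, +4 burnt (F count now 1)
Step 4: +3 fires, +1 burnt (F count now 3)
Step 5: +2 fires, +3 burnt (F count now 2)
Step 6: +2 fires, +2 burnt (F count now 2)
Step 7: +0 fires, +2 burnt (F count now 0)
Fire out after step 7
Initially T: 17, now '.': 23
Total burnt (originally-T cells now '.'): 15

Answer: 15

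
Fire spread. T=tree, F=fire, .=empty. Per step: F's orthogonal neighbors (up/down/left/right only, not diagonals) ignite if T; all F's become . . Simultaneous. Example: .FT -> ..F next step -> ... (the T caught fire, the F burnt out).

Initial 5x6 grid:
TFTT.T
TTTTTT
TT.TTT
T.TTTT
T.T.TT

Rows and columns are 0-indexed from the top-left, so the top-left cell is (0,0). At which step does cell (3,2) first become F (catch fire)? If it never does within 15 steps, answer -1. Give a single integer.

Step 1: cell (3,2)='T' (+3 fires, +1 burnt)
Step 2: cell (3,2)='T' (+4 fires, +3 burnt)
Step 3: cell (3,2)='T' (+2 fires, +4 burnt)
Step 4: cell (3,2)='T' (+3 fires, +2 burnt)
Step 5: cell (3,2)='T' (+4 fires, +3 burnt)
Step 6: cell (3,2)='F' (+4 fires, +4 burnt)
  -> target ignites at step 6
Step 7: cell (3,2)='.' (+3 fires, +4 burnt)
Step 8: cell (3,2)='.' (+1 fires, +3 burnt)
Step 9: cell (3,2)='.' (+0 fires, +1 burnt)
  fire out at step 9

6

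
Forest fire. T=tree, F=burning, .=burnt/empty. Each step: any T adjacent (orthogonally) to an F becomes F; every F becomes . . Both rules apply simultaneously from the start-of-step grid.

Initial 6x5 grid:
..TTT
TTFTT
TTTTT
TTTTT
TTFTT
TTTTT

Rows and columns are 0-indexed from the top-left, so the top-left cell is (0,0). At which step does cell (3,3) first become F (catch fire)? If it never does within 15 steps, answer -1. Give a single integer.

Step 1: cell (3,3)='T' (+8 fires, +2 burnt)
Step 2: cell (3,3)='F' (+11 fires, +8 burnt)
  -> target ignites at step 2
Step 3: cell (3,3)='.' (+7 fires, +11 burnt)
Step 4: cell (3,3)='.' (+0 fires, +7 burnt)
  fire out at step 4

2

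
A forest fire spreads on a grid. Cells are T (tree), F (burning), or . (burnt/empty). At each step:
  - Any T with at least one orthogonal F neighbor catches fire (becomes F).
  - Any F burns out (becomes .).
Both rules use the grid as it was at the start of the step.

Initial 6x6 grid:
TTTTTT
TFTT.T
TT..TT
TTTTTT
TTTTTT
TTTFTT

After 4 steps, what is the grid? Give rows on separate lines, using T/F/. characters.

Step 1: 7 trees catch fire, 2 burn out
  TFTTTT
  F.FT.T
  TF..TT
  TTTTTT
  TTTFTT
  TTF.FT
Step 2: 10 trees catch fire, 7 burn out
  F.FTTT
  ...F.T
  F...TT
  TFTFTT
  TTF.FT
  TF...F
Step 3: 7 trees catch fire, 10 burn out
  ...FTT
  .....T
  ....TT
  F.F.FT
  TF...F
  F.....
Step 4: 4 trees catch fire, 7 burn out
  ....FT
  .....T
  ....FT
  .....F
  F.....
  ......

....FT
.....T
....FT
.....F
F.....
......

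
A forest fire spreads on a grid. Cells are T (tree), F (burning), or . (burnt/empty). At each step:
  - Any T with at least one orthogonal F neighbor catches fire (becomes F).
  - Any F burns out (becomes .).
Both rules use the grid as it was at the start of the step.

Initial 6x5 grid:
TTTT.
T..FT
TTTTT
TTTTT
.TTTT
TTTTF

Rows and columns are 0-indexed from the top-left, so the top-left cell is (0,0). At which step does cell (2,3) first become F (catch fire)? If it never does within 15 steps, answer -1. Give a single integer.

Step 1: cell (2,3)='F' (+5 fires, +2 burnt)
  -> target ignites at step 1
Step 2: cell (2,3)='.' (+7 fires, +5 burnt)
Step 3: cell (2,3)='.' (+5 fires, +7 burnt)
Step 4: cell (2,3)='.' (+5 fires, +5 burnt)
Step 5: cell (2,3)='.' (+2 fires, +5 burnt)
Step 6: cell (2,3)='.' (+0 fires, +2 burnt)
  fire out at step 6

1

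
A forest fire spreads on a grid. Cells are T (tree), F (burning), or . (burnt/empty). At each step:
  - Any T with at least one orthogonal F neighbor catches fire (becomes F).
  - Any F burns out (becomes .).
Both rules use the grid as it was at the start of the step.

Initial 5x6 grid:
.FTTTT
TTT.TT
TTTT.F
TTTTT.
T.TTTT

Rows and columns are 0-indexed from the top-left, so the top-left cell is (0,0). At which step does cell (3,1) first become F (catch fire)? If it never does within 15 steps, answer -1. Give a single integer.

Step 1: cell (3,1)='T' (+3 fires, +2 burnt)
Step 2: cell (3,1)='T' (+6 fires, +3 burnt)
Step 3: cell (3,1)='F' (+4 fires, +6 burnt)
  -> target ignites at step 3
Step 4: cell (3,1)='.' (+3 fires, +4 burnt)
Step 5: cell (3,1)='.' (+3 fires, +3 burnt)
Step 6: cell (3,1)='.' (+2 fires, +3 burnt)
Step 7: cell (3,1)='.' (+1 fires, +2 burnt)
Step 8: cell (3,1)='.' (+1 fires, +1 burnt)
Step 9: cell (3,1)='.' (+0 fires, +1 burnt)
  fire out at step 9

3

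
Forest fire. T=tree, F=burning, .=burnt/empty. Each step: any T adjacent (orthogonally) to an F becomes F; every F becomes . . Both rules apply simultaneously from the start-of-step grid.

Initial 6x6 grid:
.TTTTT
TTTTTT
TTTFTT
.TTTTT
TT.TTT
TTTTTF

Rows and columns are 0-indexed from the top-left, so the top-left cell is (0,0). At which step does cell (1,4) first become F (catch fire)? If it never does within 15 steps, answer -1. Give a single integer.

Step 1: cell (1,4)='T' (+6 fires, +2 burnt)
Step 2: cell (1,4)='F' (+11 fires, +6 burnt)
  -> target ignites at step 2
Step 3: cell (1,4)='.' (+7 fires, +11 burnt)
Step 4: cell (1,4)='.' (+5 fires, +7 burnt)
Step 5: cell (1,4)='.' (+2 fires, +5 burnt)
Step 6: cell (1,4)='.' (+0 fires, +2 burnt)
  fire out at step 6

2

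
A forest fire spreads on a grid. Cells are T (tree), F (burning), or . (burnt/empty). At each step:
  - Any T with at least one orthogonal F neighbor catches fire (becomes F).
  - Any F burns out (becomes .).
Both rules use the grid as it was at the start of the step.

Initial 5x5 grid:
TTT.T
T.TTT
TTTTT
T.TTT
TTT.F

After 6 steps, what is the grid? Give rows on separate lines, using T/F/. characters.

Step 1: 1 trees catch fire, 1 burn out
  TTT.T
  T.TTT
  TTTTT
  T.TTF
  TTT..
Step 2: 2 trees catch fire, 1 burn out
  TTT.T
  T.TTT
  TTTTF
  T.TF.
  TTT..
Step 3: 3 trees catch fire, 2 burn out
  TTT.T
  T.TTF
  TTTF.
  T.F..
  TTT..
Step 4: 4 trees catch fire, 3 burn out
  TTT.F
  T.TF.
  TTF..
  T....
  TTF..
Step 5: 3 trees catch fire, 4 burn out
  TTT..
  T.F..
  TF...
  T....
  TF...
Step 6: 3 trees catch fire, 3 burn out
  TTF..
  T....
  F....
  T....
  F....

TTF..
T....
F....
T....
F....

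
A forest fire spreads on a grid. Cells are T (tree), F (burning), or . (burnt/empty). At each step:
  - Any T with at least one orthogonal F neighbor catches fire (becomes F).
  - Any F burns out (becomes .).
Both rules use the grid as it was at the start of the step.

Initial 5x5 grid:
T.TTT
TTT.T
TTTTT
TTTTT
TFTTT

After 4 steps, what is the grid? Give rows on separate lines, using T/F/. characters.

Step 1: 3 trees catch fire, 1 burn out
  T.TTT
  TTT.T
  TTTTT
  TFTTT
  F.FTT
Step 2: 4 trees catch fire, 3 burn out
  T.TTT
  TTT.T
  TFTTT
  F.FTT
  ...FT
Step 3: 5 trees catch fire, 4 burn out
  T.TTT
  TFT.T
  F.FTT
  ...FT
  ....F
Step 4: 4 trees catch fire, 5 burn out
  T.TTT
  F.F.T
  ...FT
  ....F
  .....

T.TTT
F.F.T
...FT
....F
.....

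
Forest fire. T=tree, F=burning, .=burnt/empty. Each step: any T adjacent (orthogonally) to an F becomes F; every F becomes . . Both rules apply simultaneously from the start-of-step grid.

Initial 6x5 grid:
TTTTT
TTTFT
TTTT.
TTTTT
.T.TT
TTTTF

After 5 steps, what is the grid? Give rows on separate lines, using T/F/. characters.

Step 1: 6 trees catch fire, 2 burn out
  TTTFT
  TTF.F
  TTTF.
  TTTTT
  .T.TF
  TTTF.
Step 2: 8 trees catch fire, 6 burn out
  TTF.F
  TF...
  TTF..
  TTTFF
  .T.F.
  TTF..
Step 3: 5 trees catch fire, 8 burn out
  TF...
  F....
  TF...
  TTF..
  .T...
  TF...
Step 4: 5 trees catch fire, 5 burn out
  F....
  .....
  F....
  TF...
  .F...
  F....
Step 5: 1 trees catch fire, 5 burn out
  .....
  .....
  .....
  F....
  .....
  .....

.....
.....
.....
F....
.....
.....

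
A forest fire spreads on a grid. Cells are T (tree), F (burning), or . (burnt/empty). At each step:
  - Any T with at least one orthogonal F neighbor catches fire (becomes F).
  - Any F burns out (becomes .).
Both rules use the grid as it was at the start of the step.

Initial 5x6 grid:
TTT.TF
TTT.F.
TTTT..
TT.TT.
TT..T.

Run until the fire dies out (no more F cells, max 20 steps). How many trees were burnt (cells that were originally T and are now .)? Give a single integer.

Step 1: +1 fires, +2 burnt (F count now 1)
Step 2: +0 fires, +1 burnt (F count now 0)
Fire out after step 2
Initially T: 18, now '.': 13
Total burnt (originally-T cells now '.'): 1

Answer: 1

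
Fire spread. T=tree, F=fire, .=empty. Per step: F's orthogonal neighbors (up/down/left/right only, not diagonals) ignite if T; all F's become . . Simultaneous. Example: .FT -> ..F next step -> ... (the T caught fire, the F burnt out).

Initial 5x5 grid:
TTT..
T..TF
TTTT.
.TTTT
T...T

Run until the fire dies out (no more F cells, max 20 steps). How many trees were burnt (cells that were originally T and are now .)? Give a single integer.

Answer: 14

Derivation:
Step 1: +1 fires, +1 burnt (F count now 1)
Step 2: +1 fires, +1 burnt (F count now 1)
Step 3: +2 fires, +1 burnt (F count now 2)
Step 4: +3 fires, +2 burnt (F count now 3)
Step 5: +3 fires, +3 burnt (F count now 3)
Step 6: +1 fires, +3 burnt (F count now 1)
Step 7: +1 fires, +1 burnt (F count now 1)
Step 8: +1 fires, +1 burnt (F count now 1)
Step 9: +1 fires, +1 burnt (F count now 1)
Step 10: +0 fires, +1 burnt (F count now 0)
Fire out after step 10
Initially T: 15, now '.': 24
Total burnt (originally-T cells now '.'): 14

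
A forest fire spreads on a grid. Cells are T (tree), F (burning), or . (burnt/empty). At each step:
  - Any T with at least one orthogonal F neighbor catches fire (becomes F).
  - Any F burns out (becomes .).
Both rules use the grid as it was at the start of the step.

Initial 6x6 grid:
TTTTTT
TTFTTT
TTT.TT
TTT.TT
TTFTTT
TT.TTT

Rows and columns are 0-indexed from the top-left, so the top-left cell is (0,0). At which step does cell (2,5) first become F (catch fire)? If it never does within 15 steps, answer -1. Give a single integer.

Step 1: cell (2,5)='T' (+7 fires, +2 burnt)
Step 2: cell (2,5)='T' (+10 fires, +7 burnt)
Step 3: cell (2,5)='T' (+10 fires, +10 burnt)
Step 4: cell (2,5)='F' (+4 fires, +10 burnt)
  -> target ignites at step 4
Step 5: cell (2,5)='.' (+0 fires, +4 burnt)
  fire out at step 5

4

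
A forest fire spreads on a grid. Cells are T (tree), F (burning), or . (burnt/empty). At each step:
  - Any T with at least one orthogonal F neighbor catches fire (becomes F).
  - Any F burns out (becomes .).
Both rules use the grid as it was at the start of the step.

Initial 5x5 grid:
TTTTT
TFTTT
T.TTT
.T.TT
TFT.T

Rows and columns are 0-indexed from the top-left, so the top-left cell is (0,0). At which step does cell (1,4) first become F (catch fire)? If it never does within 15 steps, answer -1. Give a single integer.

Step 1: cell (1,4)='T' (+6 fires, +2 burnt)
Step 2: cell (1,4)='T' (+5 fires, +6 burnt)
Step 3: cell (1,4)='F' (+3 fires, +5 burnt)
  -> target ignites at step 3
Step 4: cell (1,4)='.' (+3 fires, +3 burnt)
Step 5: cell (1,4)='.' (+1 fires, +3 burnt)
Step 6: cell (1,4)='.' (+1 fires, +1 burnt)
Step 7: cell (1,4)='.' (+0 fires, +1 burnt)
  fire out at step 7

3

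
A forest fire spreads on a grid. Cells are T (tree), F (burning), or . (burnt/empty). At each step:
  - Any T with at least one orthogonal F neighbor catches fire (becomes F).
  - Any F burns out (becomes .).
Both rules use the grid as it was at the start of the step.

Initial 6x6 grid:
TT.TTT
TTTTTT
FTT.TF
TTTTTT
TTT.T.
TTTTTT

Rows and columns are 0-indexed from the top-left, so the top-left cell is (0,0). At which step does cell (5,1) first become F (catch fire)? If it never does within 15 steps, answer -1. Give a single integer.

Step 1: cell (5,1)='T' (+6 fires, +2 burnt)
Step 2: cell (5,1)='T' (+8 fires, +6 burnt)
Step 3: cell (5,1)='T' (+9 fires, +8 burnt)
Step 4: cell (5,1)='F' (+4 fires, +9 burnt)
  -> target ignites at step 4
Step 5: cell (5,1)='.' (+3 fires, +4 burnt)
Step 6: cell (5,1)='.' (+0 fires, +3 burnt)
  fire out at step 6

4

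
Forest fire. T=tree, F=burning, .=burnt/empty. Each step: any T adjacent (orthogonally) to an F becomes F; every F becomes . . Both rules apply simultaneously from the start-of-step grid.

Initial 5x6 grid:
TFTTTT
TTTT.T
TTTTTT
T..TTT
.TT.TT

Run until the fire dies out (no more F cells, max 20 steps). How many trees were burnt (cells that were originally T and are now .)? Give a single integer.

Step 1: +3 fires, +1 burnt (F count now 3)
Step 2: +4 fires, +3 burnt (F count now 4)
Step 3: +4 fires, +4 burnt (F count now 4)
Step 4: +3 fires, +4 burnt (F count now 3)
Step 5: +3 fires, +3 burnt (F count now 3)
Step 6: +2 fires, +3 burnt (F count now 2)
Step 7: +2 fires, +2 burnt (F count now 2)
Step 8: +1 fires, +2 burnt (F count now 1)
Step 9: +0 fires, +1 burnt (F count now 0)
Fire out after step 9
Initially T: 24, now '.': 28
Total burnt (originally-T cells now '.'): 22

Answer: 22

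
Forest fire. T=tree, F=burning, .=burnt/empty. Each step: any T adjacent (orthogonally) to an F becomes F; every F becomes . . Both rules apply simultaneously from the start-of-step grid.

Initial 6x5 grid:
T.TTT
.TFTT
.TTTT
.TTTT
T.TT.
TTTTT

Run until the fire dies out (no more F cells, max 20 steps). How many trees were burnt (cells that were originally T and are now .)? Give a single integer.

Step 1: +4 fires, +1 burnt (F count now 4)
Step 2: +5 fires, +4 burnt (F count now 5)
Step 3: +5 fires, +5 burnt (F count now 5)
Step 4: +3 fires, +5 burnt (F count now 3)
Step 5: +2 fires, +3 burnt (F count now 2)
Step 6: +2 fires, +2 burnt (F count now 2)
Step 7: +1 fires, +2 burnt (F count now 1)
Step 8: +0 fires, +1 burnt (F count now 0)
Fire out after step 8
Initially T: 23, now '.': 29
Total burnt (originally-T cells now '.'): 22

Answer: 22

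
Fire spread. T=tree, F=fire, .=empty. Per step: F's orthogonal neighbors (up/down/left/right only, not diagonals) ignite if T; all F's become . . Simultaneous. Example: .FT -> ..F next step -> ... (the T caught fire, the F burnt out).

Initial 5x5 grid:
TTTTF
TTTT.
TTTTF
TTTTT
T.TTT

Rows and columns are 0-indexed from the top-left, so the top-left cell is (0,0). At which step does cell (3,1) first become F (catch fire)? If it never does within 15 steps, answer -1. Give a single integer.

Step 1: cell (3,1)='T' (+3 fires, +2 burnt)
Step 2: cell (3,1)='T' (+5 fires, +3 burnt)
Step 3: cell (3,1)='T' (+5 fires, +5 burnt)
Step 4: cell (3,1)='F' (+5 fires, +5 burnt)
  -> target ignites at step 4
Step 5: cell (3,1)='.' (+2 fires, +5 burnt)
Step 6: cell (3,1)='.' (+1 fires, +2 burnt)
Step 7: cell (3,1)='.' (+0 fires, +1 burnt)
  fire out at step 7

4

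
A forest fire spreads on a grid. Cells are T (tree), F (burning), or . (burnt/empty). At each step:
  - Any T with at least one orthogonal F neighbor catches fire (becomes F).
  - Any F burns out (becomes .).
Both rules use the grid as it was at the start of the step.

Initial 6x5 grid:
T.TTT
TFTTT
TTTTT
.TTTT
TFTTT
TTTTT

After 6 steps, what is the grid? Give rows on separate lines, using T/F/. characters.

Step 1: 7 trees catch fire, 2 burn out
  T.TTT
  F.FTT
  TFTTT
  .FTTT
  F.FTT
  TFTTT
Step 2: 9 trees catch fire, 7 burn out
  F.FTT
  ...FT
  F.FTT
  ..FTT
  ...FT
  F.FTT
Step 3: 6 trees catch fire, 9 burn out
  ...FT
  ....F
  ...FT
  ...FT
  ....F
  ...FT
Step 4: 4 trees catch fire, 6 burn out
  ....F
  .....
  ....F
  ....F
  .....
  ....F
Step 5: 0 trees catch fire, 4 burn out
  .....
  .....
  .....
  .....
  .....
  .....
Step 6: 0 trees catch fire, 0 burn out
  .....
  .....
  .....
  .....
  .....
  .....

.....
.....
.....
.....
.....
.....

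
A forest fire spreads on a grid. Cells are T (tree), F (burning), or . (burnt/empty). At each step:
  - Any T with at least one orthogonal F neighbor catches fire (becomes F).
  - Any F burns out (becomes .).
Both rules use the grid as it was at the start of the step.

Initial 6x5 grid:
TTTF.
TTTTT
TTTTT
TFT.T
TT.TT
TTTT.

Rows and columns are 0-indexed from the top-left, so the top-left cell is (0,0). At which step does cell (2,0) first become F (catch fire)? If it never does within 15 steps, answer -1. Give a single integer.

Step 1: cell (2,0)='T' (+6 fires, +2 burnt)
Step 2: cell (2,0)='F' (+9 fires, +6 burnt)
  -> target ignites at step 2
Step 3: cell (2,0)='.' (+5 fires, +9 burnt)
Step 4: cell (2,0)='.' (+2 fires, +5 burnt)
Step 5: cell (2,0)='.' (+2 fires, +2 burnt)
Step 6: cell (2,0)='.' (+0 fires, +2 burnt)
  fire out at step 6

2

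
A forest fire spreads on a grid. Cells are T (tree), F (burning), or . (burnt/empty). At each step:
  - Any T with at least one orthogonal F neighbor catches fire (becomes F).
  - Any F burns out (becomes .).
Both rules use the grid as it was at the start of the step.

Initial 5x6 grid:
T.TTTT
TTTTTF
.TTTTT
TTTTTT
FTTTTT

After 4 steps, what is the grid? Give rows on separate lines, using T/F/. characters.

Step 1: 5 trees catch fire, 2 burn out
  T.TTTF
  TTTTF.
  .TTTTF
  FTTTTT
  .FTTTT
Step 2: 6 trees catch fire, 5 burn out
  T.TTF.
  TTTF..
  .TTTF.
  .FTTTF
  ..FTTT
Step 3: 8 trees catch fire, 6 burn out
  T.TF..
  TTF...
  .FTF..
  ..FTF.
  ...FTF
Step 4: 5 trees catch fire, 8 burn out
  T.F...
  TF....
  ..F...
  ...F..
  ....F.

T.F...
TF....
..F...
...F..
....F.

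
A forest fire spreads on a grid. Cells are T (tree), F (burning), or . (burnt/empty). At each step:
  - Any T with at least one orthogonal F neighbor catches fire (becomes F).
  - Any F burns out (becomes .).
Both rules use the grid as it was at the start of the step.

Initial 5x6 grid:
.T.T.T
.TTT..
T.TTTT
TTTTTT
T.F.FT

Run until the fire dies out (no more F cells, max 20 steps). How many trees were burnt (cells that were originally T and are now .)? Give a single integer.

Answer: 18

Derivation:
Step 1: +3 fires, +2 burnt (F count now 3)
Step 2: +5 fires, +3 burnt (F count now 5)
Step 3: +4 fires, +5 burnt (F count now 4)
Step 4: +4 fires, +4 burnt (F count now 4)
Step 5: +2 fires, +4 burnt (F count now 2)
Step 6: +0 fires, +2 burnt (F count now 0)
Fire out after step 6
Initially T: 19, now '.': 29
Total burnt (originally-T cells now '.'): 18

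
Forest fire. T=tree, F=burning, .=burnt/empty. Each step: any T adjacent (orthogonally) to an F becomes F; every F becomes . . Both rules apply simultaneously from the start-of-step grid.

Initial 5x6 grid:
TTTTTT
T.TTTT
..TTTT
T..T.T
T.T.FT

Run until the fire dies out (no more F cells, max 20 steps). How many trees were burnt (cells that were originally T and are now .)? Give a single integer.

Answer: 18

Derivation:
Step 1: +1 fires, +1 burnt (F count now 1)
Step 2: +1 fires, +1 burnt (F count now 1)
Step 3: +1 fires, +1 burnt (F count now 1)
Step 4: +2 fires, +1 burnt (F count now 2)
Step 5: +3 fires, +2 burnt (F count now 3)
Step 6: +4 fires, +3 burnt (F count now 4)
Step 7: +2 fires, +4 burnt (F count now 2)
Step 8: +1 fires, +2 burnt (F count now 1)
Step 9: +1 fires, +1 burnt (F count now 1)
Step 10: +1 fires, +1 burnt (F count now 1)
Step 11: +1 fires, +1 burnt (F count now 1)
Step 12: +0 fires, +1 burnt (F count now 0)
Fire out after step 12
Initially T: 21, now '.': 27
Total burnt (originally-T cells now '.'): 18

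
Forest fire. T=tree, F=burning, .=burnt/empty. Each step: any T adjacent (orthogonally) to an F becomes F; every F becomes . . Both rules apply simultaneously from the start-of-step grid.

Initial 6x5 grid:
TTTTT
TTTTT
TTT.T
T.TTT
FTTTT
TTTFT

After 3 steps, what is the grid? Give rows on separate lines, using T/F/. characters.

Step 1: 6 trees catch fire, 2 burn out
  TTTTT
  TTTTT
  TTT.T
  F.TTT
  .FTFT
  FTF.F
Step 2: 5 trees catch fire, 6 burn out
  TTTTT
  TTTTT
  FTT.T
  ..TFT
  ..F.F
  .F...
Step 3: 4 trees catch fire, 5 burn out
  TTTTT
  FTTTT
  .FT.T
  ..F.F
  .....
  .....

TTTTT
FTTTT
.FT.T
..F.F
.....
.....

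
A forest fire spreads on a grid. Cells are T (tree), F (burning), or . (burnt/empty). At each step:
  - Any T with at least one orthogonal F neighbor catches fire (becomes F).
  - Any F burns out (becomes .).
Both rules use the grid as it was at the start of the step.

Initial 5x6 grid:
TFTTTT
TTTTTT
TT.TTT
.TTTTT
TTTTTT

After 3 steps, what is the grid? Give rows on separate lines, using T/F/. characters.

Step 1: 3 trees catch fire, 1 burn out
  F.FTTT
  TFTTTT
  TT.TTT
  .TTTTT
  TTTTTT
Step 2: 4 trees catch fire, 3 burn out
  ...FTT
  F.FTTT
  TF.TTT
  .TTTTT
  TTTTTT
Step 3: 4 trees catch fire, 4 burn out
  ....FT
  ...FTT
  F..TTT
  .FTTTT
  TTTTTT

....FT
...FTT
F..TTT
.FTTTT
TTTTTT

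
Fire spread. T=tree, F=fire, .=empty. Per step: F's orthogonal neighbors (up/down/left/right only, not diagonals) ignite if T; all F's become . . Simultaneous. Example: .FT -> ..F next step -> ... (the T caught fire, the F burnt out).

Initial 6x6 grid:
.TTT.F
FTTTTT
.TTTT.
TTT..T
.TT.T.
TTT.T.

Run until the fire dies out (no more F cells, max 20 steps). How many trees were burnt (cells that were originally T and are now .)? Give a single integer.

Step 1: +2 fires, +2 burnt (F count now 2)
Step 2: +4 fires, +2 burnt (F count now 4)
Step 3: +5 fires, +4 burnt (F count now 5)
Step 4: +5 fires, +5 burnt (F count now 5)
Step 5: +2 fires, +5 burnt (F count now 2)
Step 6: +2 fires, +2 burnt (F count now 2)
Step 7: +0 fires, +2 burnt (F count now 0)
Fire out after step 7
Initially T: 23, now '.': 33
Total burnt (originally-T cells now '.'): 20

Answer: 20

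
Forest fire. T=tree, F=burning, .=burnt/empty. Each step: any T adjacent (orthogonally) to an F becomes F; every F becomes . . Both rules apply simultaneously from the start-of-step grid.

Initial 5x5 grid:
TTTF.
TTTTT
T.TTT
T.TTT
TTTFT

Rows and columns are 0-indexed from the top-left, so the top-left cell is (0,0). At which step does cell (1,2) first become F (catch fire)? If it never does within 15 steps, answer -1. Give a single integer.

Step 1: cell (1,2)='T' (+5 fires, +2 burnt)
Step 2: cell (1,2)='F' (+7 fires, +5 burnt)
  -> target ignites at step 2
Step 3: cell (1,2)='.' (+5 fires, +7 burnt)
Step 4: cell (1,2)='.' (+2 fires, +5 burnt)
Step 5: cell (1,2)='.' (+1 fires, +2 burnt)
Step 6: cell (1,2)='.' (+0 fires, +1 burnt)
  fire out at step 6

2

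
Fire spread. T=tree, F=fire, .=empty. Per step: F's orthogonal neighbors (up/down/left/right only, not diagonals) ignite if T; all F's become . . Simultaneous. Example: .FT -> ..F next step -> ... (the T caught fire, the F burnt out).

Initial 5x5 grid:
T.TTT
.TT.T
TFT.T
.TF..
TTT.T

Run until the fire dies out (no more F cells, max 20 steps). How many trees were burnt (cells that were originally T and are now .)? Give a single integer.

Answer: 13

Derivation:
Step 1: +5 fires, +2 burnt (F count now 5)
Step 2: +2 fires, +5 burnt (F count now 2)
Step 3: +2 fires, +2 burnt (F count now 2)
Step 4: +1 fires, +2 burnt (F count now 1)
Step 5: +1 fires, +1 burnt (F count now 1)
Step 6: +1 fires, +1 burnt (F count now 1)
Step 7: +1 fires, +1 burnt (F count now 1)
Step 8: +0 fires, +1 burnt (F count now 0)
Fire out after step 8
Initially T: 15, now '.': 23
Total burnt (originally-T cells now '.'): 13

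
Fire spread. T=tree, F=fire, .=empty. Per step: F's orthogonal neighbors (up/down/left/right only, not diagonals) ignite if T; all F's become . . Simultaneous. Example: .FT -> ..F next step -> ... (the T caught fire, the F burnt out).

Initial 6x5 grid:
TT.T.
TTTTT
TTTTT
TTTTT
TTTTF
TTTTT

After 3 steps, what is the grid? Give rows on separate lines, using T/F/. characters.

Step 1: 3 trees catch fire, 1 burn out
  TT.T.
  TTTTT
  TTTTT
  TTTTF
  TTTF.
  TTTTF
Step 2: 4 trees catch fire, 3 burn out
  TT.T.
  TTTTT
  TTTTF
  TTTF.
  TTF..
  TTTF.
Step 3: 5 trees catch fire, 4 burn out
  TT.T.
  TTTTF
  TTTF.
  TTF..
  TF...
  TTF..

TT.T.
TTTTF
TTTF.
TTF..
TF...
TTF..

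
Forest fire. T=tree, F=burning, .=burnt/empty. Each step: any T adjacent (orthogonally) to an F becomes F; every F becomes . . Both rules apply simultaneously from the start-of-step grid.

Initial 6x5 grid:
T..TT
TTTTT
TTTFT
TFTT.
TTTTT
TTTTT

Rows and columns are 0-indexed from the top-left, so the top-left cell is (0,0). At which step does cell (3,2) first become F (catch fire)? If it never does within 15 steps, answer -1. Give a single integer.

Step 1: cell (3,2)='F' (+8 fires, +2 burnt)
  -> target ignites at step 1
Step 2: cell (3,2)='.' (+9 fires, +8 burnt)
Step 3: cell (3,2)='.' (+6 fires, +9 burnt)
Step 4: cell (3,2)='.' (+2 fires, +6 burnt)
Step 5: cell (3,2)='.' (+0 fires, +2 burnt)
  fire out at step 5

1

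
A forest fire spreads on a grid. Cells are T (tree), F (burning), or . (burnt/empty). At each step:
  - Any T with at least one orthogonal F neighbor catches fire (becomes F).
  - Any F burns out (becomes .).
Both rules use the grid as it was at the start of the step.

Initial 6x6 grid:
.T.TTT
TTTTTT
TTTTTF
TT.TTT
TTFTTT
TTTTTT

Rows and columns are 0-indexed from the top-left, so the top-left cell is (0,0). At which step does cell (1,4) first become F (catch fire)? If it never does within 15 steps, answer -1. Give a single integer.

Step 1: cell (1,4)='T' (+6 fires, +2 burnt)
Step 2: cell (1,4)='F' (+11 fires, +6 burnt)
  -> target ignites at step 2
Step 3: cell (1,4)='.' (+8 fires, +11 burnt)
Step 4: cell (1,4)='.' (+4 fires, +8 burnt)
Step 5: cell (1,4)='.' (+2 fires, +4 burnt)
Step 6: cell (1,4)='.' (+0 fires, +2 burnt)
  fire out at step 6

2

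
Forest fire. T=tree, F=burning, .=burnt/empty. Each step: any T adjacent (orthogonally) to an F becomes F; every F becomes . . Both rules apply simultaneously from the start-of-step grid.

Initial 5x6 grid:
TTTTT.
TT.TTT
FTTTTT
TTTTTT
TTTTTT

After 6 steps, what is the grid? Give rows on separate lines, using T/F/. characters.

Step 1: 3 trees catch fire, 1 burn out
  TTTTT.
  FT.TTT
  .FTTTT
  FTTTTT
  TTTTTT
Step 2: 5 trees catch fire, 3 burn out
  FTTTT.
  .F.TTT
  ..FTTT
  .FTTTT
  FTTTTT
Step 3: 4 trees catch fire, 5 burn out
  .FTTT.
  ...TTT
  ...FTT
  ..FTTT
  .FTTTT
Step 4: 5 trees catch fire, 4 burn out
  ..FTT.
  ...FTT
  ....FT
  ...FTT
  ..FTTT
Step 5: 5 trees catch fire, 5 burn out
  ...FT.
  ....FT
  .....F
  ....FT
  ...FTT
Step 6: 4 trees catch fire, 5 burn out
  ....F.
  .....F
  ......
  .....F
  ....FT

....F.
.....F
......
.....F
....FT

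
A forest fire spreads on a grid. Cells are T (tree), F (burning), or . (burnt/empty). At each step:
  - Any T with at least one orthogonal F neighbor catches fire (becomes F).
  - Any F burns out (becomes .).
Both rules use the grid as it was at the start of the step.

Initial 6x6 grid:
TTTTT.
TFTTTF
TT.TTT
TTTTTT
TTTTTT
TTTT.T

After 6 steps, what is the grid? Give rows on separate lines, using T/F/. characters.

Step 1: 6 trees catch fire, 2 burn out
  TFTTT.
  F.FTF.
  TF.TTF
  TTTTTT
  TTTTTT
  TTTT.T
Step 2: 8 trees catch fire, 6 burn out
  F.FTF.
  ...F..
  F..TF.
  TFTTTF
  TTTTTT
  TTTT.T
Step 3: 7 trees catch fire, 8 burn out
  ...F..
  ......
  ...F..
  F.FTF.
  TFTTTF
  TTTT.T
Step 4: 6 trees catch fire, 7 burn out
  ......
  ......
  ......
  ...F..
  F.FTF.
  TFTT.F
Step 5: 3 trees catch fire, 6 burn out
  ......
  ......
  ......
  ......
  ...F..
  F.FT..
Step 6: 1 trees catch fire, 3 burn out
  ......
  ......
  ......
  ......
  ......
  ...F..

......
......
......
......
......
...F..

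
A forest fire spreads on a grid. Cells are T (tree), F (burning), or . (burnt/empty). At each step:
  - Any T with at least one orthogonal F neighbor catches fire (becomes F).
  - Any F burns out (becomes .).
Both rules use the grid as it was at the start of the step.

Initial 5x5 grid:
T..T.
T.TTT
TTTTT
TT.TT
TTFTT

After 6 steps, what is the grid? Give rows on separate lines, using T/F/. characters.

Step 1: 2 trees catch fire, 1 burn out
  T..T.
  T.TTT
  TTTTT
  TT.TT
  TF.FT
Step 2: 4 trees catch fire, 2 burn out
  T..T.
  T.TTT
  TTTTT
  TF.FT
  F...F
Step 3: 4 trees catch fire, 4 burn out
  T..T.
  T.TTT
  TFTFT
  F...F
  .....
Step 4: 4 trees catch fire, 4 burn out
  T..T.
  T.TFT
  F.F.F
  .....
  .....
Step 5: 4 trees catch fire, 4 burn out
  T..F.
  F.F.F
  .....
  .....
  .....
Step 6: 1 trees catch fire, 4 burn out
  F....
  .....
  .....
  .....
  .....

F....
.....
.....
.....
.....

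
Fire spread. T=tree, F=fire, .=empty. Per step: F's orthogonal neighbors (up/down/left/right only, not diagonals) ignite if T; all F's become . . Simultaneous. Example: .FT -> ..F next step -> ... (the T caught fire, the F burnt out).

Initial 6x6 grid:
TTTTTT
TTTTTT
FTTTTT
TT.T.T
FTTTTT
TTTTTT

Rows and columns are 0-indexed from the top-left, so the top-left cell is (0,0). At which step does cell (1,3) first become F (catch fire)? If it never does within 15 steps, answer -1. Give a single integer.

Step 1: cell (1,3)='T' (+5 fires, +2 burnt)
Step 2: cell (1,3)='T' (+6 fires, +5 burnt)
Step 3: cell (1,3)='T' (+5 fires, +6 burnt)
Step 4: cell (1,3)='F' (+6 fires, +5 burnt)
  -> target ignites at step 4
Step 5: cell (1,3)='.' (+5 fires, +6 burnt)
Step 6: cell (1,3)='.' (+4 fires, +5 burnt)
Step 7: cell (1,3)='.' (+1 fires, +4 burnt)
Step 8: cell (1,3)='.' (+0 fires, +1 burnt)
  fire out at step 8

4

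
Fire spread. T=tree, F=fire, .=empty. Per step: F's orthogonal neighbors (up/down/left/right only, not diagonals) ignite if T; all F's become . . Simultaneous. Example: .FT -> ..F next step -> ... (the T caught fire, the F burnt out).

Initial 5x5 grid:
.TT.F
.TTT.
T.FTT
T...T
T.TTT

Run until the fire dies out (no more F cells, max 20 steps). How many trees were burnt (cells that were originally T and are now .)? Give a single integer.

Answer: 11

Derivation:
Step 1: +2 fires, +2 burnt (F count now 2)
Step 2: +4 fires, +2 burnt (F count now 4)
Step 3: +2 fires, +4 burnt (F count now 2)
Step 4: +1 fires, +2 burnt (F count now 1)
Step 5: +1 fires, +1 burnt (F count now 1)
Step 6: +1 fires, +1 burnt (F count now 1)
Step 7: +0 fires, +1 burnt (F count now 0)
Fire out after step 7
Initially T: 14, now '.': 22
Total burnt (originally-T cells now '.'): 11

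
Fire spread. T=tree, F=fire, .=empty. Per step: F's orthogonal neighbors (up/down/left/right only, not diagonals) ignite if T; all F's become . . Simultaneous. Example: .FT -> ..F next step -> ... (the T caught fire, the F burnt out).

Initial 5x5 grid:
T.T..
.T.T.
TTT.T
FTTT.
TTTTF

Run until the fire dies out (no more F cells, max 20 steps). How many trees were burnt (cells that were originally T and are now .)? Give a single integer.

Answer: 11

Derivation:
Step 1: +4 fires, +2 burnt (F count now 4)
Step 2: +5 fires, +4 burnt (F count now 5)
Step 3: +2 fires, +5 burnt (F count now 2)
Step 4: +0 fires, +2 burnt (F count now 0)
Fire out after step 4
Initially T: 15, now '.': 21
Total burnt (originally-T cells now '.'): 11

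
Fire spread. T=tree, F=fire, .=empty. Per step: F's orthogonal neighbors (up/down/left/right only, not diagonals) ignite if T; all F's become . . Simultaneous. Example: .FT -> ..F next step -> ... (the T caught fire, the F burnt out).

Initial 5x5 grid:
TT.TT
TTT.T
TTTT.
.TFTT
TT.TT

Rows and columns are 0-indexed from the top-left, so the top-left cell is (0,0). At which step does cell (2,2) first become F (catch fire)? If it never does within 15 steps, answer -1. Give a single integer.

Step 1: cell (2,2)='F' (+3 fires, +1 burnt)
  -> target ignites at step 1
Step 2: cell (2,2)='.' (+6 fires, +3 burnt)
Step 3: cell (2,2)='.' (+4 fires, +6 burnt)
Step 4: cell (2,2)='.' (+2 fires, +4 burnt)
Step 5: cell (2,2)='.' (+1 fires, +2 burnt)
Step 6: cell (2,2)='.' (+0 fires, +1 burnt)
  fire out at step 6

1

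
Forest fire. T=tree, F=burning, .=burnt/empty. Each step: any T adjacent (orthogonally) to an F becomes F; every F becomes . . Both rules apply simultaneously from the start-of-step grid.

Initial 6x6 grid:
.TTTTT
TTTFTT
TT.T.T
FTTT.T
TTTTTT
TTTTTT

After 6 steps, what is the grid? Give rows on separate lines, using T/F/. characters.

Step 1: 7 trees catch fire, 2 burn out
  .TTFTT
  TTF.FT
  FT.F.T
  .FTT.T
  FTTTTT
  TTTTTT
Step 2: 10 trees catch fire, 7 burn out
  .TF.FT
  FF...F
  .F...T
  ..FF.T
  .FTTTT
  FTTTTT
Step 3: 6 trees catch fire, 10 burn out
  .F...F
  ......
  .....F
  .....T
  ..FFTT
  .FTTTT
Step 4: 4 trees catch fire, 6 burn out
  ......
  ......
  ......
  .....F
  ....FT
  ..FFTT
Step 5: 2 trees catch fire, 4 burn out
  ......
  ......
  ......
  ......
  .....F
  ....FT
Step 6: 1 trees catch fire, 2 burn out
  ......
  ......
  ......
  ......
  ......
  .....F

......
......
......
......
......
.....F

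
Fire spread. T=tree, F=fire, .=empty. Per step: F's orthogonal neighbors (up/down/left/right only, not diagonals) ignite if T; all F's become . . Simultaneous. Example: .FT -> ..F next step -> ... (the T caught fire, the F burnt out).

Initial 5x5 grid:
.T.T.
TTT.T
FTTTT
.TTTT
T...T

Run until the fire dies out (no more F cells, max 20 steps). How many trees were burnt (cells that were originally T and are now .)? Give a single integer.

Answer: 14

Derivation:
Step 1: +2 fires, +1 burnt (F count now 2)
Step 2: +3 fires, +2 burnt (F count now 3)
Step 3: +4 fires, +3 burnt (F count now 4)
Step 4: +2 fires, +4 burnt (F count now 2)
Step 5: +2 fires, +2 burnt (F count now 2)
Step 6: +1 fires, +2 burnt (F count now 1)
Step 7: +0 fires, +1 burnt (F count now 0)
Fire out after step 7
Initially T: 16, now '.': 23
Total burnt (originally-T cells now '.'): 14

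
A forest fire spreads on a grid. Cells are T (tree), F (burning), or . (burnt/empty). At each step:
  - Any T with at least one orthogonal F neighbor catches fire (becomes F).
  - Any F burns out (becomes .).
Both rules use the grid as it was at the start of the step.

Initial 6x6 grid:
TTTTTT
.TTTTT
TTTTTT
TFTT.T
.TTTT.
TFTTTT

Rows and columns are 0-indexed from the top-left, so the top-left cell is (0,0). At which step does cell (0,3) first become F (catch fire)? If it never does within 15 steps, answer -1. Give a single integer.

Step 1: cell (0,3)='T' (+6 fires, +2 burnt)
Step 2: cell (0,3)='T' (+6 fires, +6 burnt)
Step 3: cell (0,3)='T' (+5 fires, +6 burnt)
Step 4: cell (0,3)='T' (+6 fires, +5 burnt)
Step 5: cell (0,3)='F' (+3 fires, +6 burnt)
  -> target ignites at step 5
Step 6: cell (0,3)='.' (+3 fires, +3 burnt)
Step 7: cell (0,3)='.' (+1 fires, +3 burnt)
Step 8: cell (0,3)='.' (+0 fires, +1 burnt)
  fire out at step 8

5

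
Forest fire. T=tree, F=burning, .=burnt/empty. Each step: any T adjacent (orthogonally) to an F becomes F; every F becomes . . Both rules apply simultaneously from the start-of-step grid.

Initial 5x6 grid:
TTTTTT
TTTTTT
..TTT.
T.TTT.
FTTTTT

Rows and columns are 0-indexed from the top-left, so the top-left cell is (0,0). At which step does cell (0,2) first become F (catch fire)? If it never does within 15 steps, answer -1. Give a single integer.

Step 1: cell (0,2)='T' (+2 fires, +1 burnt)
Step 2: cell (0,2)='T' (+1 fires, +2 burnt)
Step 3: cell (0,2)='T' (+2 fires, +1 burnt)
Step 4: cell (0,2)='T' (+3 fires, +2 burnt)
Step 5: cell (0,2)='T' (+4 fires, +3 burnt)
Step 6: cell (0,2)='F' (+4 fires, +4 burnt)
  -> target ignites at step 6
Step 7: cell (0,2)='.' (+4 fires, +4 burnt)
Step 8: cell (0,2)='.' (+3 fires, +4 burnt)
Step 9: cell (0,2)='.' (+1 fires, +3 burnt)
Step 10: cell (0,2)='.' (+0 fires, +1 burnt)
  fire out at step 10

6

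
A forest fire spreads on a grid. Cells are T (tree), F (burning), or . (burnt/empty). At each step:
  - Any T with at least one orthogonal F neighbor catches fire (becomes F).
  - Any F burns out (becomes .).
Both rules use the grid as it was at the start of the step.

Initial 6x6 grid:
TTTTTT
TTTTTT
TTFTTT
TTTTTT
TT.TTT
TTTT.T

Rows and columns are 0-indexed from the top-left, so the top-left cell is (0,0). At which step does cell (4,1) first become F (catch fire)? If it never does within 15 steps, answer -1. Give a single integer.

Step 1: cell (4,1)='T' (+4 fires, +1 burnt)
Step 2: cell (4,1)='T' (+7 fires, +4 burnt)
Step 3: cell (4,1)='F' (+9 fires, +7 burnt)
  -> target ignites at step 3
Step 4: cell (4,1)='.' (+8 fires, +9 burnt)
Step 5: cell (4,1)='.' (+4 fires, +8 burnt)
Step 6: cell (4,1)='.' (+1 fires, +4 burnt)
Step 7: cell (4,1)='.' (+0 fires, +1 burnt)
  fire out at step 7

3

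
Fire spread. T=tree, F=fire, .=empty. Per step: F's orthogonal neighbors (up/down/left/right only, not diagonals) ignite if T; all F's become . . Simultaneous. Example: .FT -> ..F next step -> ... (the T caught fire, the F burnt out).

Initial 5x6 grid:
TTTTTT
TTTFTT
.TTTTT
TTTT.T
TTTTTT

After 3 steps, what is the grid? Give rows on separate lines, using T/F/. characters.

Step 1: 4 trees catch fire, 1 burn out
  TTTFTT
  TTF.FT
  .TTFTT
  TTTT.T
  TTTTTT
Step 2: 7 trees catch fire, 4 burn out
  TTF.FT
  TF...F
  .TF.FT
  TTTF.T
  TTTTTT
Step 3: 7 trees catch fire, 7 burn out
  TF...F
  F.....
  .F...F
  TTF..T
  TTTFTT

TF...F
F.....
.F...F
TTF..T
TTTFTT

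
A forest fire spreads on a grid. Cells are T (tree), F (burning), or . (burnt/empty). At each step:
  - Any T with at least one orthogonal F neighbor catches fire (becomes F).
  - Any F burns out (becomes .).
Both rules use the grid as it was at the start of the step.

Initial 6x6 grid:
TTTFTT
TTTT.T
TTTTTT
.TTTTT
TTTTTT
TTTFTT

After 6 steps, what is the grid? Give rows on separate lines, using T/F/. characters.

Step 1: 6 trees catch fire, 2 burn out
  TTF.FT
  TTTF.T
  TTTTTT
  .TTTTT
  TTTFTT
  TTF.FT
Step 2: 9 trees catch fire, 6 burn out
  TF...F
  TTF..T
  TTTFTT
  .TTFTT
  TTF.FT
  TF...F
Step 3: 10 trees catch fire, 9 burn out
  F.....
  TF...F
  TTF.FT
  .TF.FT
  TF...F
  F.....
Step 4: 6 trees catch fire, 10 burn out
  ......
  F.....
  TF...F
  .F...F
  F.....
  ......
Step 5: 1 trees catch fire, 6 burn out
  ......
  ......
  F.....
  ......
  ......
  ......
Step 6: 0 trees catch fire, 1 burn out
  ......
  ......
  ......
  ......
  ......
  ......

......
......
......
......
......
......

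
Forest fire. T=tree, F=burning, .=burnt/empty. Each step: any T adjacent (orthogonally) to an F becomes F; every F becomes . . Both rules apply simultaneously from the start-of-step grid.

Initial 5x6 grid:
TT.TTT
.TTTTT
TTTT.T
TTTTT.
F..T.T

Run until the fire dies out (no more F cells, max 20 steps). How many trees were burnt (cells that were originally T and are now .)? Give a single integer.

Step 1: +1 fires, +1 burnt (F count now 1)
Step 2: +2 fires, +1 burnt (F count now 2)
Step 3: +2 fires, +2 burnt (F count now 2)
Step 4: +3 fires, +2 burnt (F count now 3)
Step 5: +5 fires, +3 burnt (F count now 5)
Step 6: +2 fires, +5 burnt (F count now 2)
Step 7: +2 fires, +2 burnt (F count now 2)
Step 8: +2 fires, +2 burnt (F count now 2)
Step 9: +2 fires, +2 burnt (F count now 2)
Step 10: +0 fires, +2 burnt (F count now 0)
Fire out after step 10
Initially T: 22, now '.': 29
Total burnt (originally-T cells now '.'): 21

Answer: 21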